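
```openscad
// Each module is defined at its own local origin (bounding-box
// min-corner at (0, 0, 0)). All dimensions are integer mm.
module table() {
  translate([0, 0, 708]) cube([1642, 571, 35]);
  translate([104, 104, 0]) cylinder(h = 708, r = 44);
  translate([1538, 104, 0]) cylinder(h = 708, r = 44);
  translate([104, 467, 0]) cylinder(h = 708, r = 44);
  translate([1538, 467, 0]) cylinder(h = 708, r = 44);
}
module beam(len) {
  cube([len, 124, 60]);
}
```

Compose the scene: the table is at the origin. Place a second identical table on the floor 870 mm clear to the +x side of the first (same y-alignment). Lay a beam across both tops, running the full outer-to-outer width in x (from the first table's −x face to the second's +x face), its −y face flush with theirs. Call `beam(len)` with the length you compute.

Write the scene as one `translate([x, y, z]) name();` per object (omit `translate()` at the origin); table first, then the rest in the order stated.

table();
translate([2512, 0, 0]) table();
translate([0, 0, 743]) beam(4154);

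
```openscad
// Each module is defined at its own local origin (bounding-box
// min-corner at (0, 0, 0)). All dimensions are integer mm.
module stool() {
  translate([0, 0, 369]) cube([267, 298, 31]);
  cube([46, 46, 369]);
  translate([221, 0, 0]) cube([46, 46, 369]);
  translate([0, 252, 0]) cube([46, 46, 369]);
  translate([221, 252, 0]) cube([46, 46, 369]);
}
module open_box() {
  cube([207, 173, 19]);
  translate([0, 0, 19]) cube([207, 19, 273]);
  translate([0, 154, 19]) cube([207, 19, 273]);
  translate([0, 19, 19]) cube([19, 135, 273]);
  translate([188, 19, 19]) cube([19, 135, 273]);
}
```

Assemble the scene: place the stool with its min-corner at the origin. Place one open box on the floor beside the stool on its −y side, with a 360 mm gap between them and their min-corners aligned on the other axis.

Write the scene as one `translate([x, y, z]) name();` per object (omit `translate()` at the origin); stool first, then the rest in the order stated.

stool();
translate([0, -533, 0]) open_box();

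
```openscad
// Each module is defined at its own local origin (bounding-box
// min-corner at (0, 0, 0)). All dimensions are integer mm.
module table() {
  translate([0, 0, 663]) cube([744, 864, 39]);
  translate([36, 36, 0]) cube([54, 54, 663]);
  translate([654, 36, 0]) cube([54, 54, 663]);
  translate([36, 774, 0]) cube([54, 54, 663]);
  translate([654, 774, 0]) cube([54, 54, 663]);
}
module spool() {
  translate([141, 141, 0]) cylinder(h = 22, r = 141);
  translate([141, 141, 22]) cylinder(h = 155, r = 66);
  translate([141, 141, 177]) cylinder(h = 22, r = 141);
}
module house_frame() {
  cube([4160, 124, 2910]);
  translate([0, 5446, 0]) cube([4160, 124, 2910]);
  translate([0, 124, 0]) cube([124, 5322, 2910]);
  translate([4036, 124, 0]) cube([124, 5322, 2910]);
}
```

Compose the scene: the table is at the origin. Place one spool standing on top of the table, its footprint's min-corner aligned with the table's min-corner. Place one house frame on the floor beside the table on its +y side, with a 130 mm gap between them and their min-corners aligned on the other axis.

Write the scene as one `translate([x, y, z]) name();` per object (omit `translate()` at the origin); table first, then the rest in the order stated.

table();
translate([0, 0, 702]) spool();
translate([0, 994, 0]) house_frame();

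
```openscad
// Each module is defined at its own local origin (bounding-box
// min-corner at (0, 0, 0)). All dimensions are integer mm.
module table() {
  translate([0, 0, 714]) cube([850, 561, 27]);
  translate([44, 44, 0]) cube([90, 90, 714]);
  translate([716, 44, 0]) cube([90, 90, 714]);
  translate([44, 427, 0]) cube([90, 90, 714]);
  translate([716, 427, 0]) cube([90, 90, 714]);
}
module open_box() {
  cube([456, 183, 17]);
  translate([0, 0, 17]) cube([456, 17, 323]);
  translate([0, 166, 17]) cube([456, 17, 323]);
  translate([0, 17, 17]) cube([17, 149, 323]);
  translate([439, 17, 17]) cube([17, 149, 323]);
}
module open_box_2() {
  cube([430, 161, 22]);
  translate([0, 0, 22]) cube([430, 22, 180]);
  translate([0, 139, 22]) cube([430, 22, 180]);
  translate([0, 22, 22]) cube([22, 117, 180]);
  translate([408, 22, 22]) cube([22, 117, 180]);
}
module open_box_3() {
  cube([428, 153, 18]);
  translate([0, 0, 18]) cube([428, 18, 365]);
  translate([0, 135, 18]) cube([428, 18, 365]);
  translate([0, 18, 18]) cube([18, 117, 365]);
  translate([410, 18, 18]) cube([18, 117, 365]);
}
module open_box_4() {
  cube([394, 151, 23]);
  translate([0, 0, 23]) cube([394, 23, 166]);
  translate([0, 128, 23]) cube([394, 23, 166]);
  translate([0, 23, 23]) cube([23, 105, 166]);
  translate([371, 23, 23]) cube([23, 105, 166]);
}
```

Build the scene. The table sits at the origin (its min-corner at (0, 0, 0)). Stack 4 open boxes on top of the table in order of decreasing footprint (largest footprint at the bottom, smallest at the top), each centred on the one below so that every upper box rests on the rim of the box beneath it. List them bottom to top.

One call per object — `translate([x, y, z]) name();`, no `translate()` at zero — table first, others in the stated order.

table();
translate([197, 189, 741]) open_box();
translate([210, 200, 1081]) open_box_2();
translate([211, 204, 1283]) open_box_3();
translate([228, 205, 1666]) open_box_4();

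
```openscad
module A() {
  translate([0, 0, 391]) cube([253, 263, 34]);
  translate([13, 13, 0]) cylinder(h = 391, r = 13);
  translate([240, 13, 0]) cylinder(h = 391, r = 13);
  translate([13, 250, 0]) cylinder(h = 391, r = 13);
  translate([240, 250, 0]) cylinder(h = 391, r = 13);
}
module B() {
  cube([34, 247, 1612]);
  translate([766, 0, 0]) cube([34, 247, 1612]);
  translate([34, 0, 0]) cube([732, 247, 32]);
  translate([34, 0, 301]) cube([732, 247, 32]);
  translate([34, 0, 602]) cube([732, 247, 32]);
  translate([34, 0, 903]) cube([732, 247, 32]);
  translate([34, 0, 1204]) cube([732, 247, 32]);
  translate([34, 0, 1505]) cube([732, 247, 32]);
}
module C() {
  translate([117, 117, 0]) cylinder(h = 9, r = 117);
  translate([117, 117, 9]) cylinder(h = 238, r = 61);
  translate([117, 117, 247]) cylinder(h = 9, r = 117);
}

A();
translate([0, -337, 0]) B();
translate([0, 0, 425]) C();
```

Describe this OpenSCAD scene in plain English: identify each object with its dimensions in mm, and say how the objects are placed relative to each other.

A is a four-legged stool. The seat is 253×263 mm, 34 mm thick, top at z = 425 mm. It stands on four round legs, each 26 mm in diameter, from z = 0 to the seat underside, each leg's axis is inset half a diameter from the nearest pair of seat edges (so the leg's bounding box is flush with the corner).

B is an open bookshelf. Two side panels, each 34 mm thick, 247 mm deep and 1612 mm tall, stand 800 mm apart (outside-to-outside). Between them sit 6 shelves, each 32 mm thick and 247 mm deep, spanning the full gap between the sides. The bottom shelf rests on the floor (its underside at z = 0) and the clear gap between one shelf's top and the next shelf's underside is 269 mm.

C is a spool: two coaxial disc flanges of radius 117 mm and thickness 9 mm, joined by a core cylinder of radius 61 mm and height 238 mm. The lower flange rests on z = 0 and the three cylinders share a vertical axis.

The bookshelf is on the floor beside the stool on its −y side. The spool is on top of the stool.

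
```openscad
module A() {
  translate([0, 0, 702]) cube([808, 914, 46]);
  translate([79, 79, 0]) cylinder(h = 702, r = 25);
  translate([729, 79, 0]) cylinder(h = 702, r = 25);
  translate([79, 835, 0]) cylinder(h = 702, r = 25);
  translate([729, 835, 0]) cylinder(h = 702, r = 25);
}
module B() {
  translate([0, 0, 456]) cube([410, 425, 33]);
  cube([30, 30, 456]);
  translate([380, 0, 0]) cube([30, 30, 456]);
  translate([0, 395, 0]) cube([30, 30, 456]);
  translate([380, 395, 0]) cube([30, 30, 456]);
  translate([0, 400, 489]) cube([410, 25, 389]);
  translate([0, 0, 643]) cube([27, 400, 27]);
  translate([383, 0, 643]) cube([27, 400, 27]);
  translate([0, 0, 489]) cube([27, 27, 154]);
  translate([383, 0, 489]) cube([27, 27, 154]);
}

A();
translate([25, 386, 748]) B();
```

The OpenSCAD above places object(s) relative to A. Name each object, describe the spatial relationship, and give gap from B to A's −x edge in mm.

The chair's min-x is at 25; the table's min-x is 0; gap = 25 mm.

A is a table. B is a chair. The chair is on top of the table. The gap from the chair to the table's −x edge is 25 mm.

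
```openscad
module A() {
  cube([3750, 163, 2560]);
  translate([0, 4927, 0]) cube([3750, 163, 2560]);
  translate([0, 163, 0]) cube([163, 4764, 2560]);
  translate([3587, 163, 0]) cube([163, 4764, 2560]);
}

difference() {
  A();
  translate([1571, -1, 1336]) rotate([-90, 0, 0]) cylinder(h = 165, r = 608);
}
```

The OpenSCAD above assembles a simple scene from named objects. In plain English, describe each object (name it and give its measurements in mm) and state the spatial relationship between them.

A is a box-shaped house frame (walls only): outside footprint 3750×5090 mm, wall height 2560 mm, wall thickness 163 mm. The two y-facing walls run the full x-width; the two x-facing walls fit between the inner faces of the y-facing walls.

The house frame has a circular hole of radius 608 mm through its front wall, centred at (x = 1571, z = 1336).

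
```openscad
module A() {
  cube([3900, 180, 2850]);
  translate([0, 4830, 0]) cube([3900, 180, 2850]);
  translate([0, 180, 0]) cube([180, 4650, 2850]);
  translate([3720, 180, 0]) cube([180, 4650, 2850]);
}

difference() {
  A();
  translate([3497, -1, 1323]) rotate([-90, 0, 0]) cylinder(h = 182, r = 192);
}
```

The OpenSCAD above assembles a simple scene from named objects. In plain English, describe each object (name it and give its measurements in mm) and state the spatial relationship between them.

A is the wall frame of a small rectangular building: four walls, each 2850 mm tall and 180 mm thick, enclosing a footprint 3900 mm (x) by 5010 mm (y) outside-to-outside, with no floor or roof. The front and back walls (the −y and +y sides) span the full width; the two side walls fit between them.

The house frame has a circular hole of radius 192 mm through its front wall, centred at (x = 3497, z = 1323).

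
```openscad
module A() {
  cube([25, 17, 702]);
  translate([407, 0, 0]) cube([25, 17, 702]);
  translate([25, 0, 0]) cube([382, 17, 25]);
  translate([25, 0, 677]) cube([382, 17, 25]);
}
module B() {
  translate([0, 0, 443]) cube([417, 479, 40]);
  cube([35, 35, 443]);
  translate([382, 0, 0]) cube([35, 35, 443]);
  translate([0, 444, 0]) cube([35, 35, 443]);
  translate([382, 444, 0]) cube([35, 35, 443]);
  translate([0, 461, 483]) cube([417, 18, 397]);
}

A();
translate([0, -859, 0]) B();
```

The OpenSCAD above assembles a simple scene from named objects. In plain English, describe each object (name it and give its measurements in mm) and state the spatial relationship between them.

A is a rectangular picture frame lying in the x–z plane (depth along y). The opening is 382 mm wide (x) by 652 mm tall (z), surrounded by a border 25 mm wide on all four sides. The frame is 17 mm deep and is made of two full-height vertical stiles with two horizontal rails fitted between them.

B is a chair: 417×479 mm seat, 40 mm thick, top at z = 483 mm, on four 35 mm square corner legs flush with the seat edges. A 18 mm thick backrest slab spans the full seat width, extending 397 mm above the seat top, its back face flush with the seat's +y edge.

The chair is on the floor beside the picture frame on its −y side.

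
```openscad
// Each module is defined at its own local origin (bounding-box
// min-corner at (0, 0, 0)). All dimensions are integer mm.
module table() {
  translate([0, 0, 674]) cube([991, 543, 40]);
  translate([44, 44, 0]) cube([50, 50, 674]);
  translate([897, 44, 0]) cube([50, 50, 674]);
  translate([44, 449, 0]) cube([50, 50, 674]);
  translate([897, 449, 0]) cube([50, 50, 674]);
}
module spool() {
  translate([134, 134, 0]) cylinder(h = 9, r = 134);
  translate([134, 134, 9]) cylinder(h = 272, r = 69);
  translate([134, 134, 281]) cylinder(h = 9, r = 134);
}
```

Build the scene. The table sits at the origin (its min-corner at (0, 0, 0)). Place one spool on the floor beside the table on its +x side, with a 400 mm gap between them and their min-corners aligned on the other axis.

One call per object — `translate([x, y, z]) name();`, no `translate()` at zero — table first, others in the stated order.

table();
translate([1391, 0, 0]) spool();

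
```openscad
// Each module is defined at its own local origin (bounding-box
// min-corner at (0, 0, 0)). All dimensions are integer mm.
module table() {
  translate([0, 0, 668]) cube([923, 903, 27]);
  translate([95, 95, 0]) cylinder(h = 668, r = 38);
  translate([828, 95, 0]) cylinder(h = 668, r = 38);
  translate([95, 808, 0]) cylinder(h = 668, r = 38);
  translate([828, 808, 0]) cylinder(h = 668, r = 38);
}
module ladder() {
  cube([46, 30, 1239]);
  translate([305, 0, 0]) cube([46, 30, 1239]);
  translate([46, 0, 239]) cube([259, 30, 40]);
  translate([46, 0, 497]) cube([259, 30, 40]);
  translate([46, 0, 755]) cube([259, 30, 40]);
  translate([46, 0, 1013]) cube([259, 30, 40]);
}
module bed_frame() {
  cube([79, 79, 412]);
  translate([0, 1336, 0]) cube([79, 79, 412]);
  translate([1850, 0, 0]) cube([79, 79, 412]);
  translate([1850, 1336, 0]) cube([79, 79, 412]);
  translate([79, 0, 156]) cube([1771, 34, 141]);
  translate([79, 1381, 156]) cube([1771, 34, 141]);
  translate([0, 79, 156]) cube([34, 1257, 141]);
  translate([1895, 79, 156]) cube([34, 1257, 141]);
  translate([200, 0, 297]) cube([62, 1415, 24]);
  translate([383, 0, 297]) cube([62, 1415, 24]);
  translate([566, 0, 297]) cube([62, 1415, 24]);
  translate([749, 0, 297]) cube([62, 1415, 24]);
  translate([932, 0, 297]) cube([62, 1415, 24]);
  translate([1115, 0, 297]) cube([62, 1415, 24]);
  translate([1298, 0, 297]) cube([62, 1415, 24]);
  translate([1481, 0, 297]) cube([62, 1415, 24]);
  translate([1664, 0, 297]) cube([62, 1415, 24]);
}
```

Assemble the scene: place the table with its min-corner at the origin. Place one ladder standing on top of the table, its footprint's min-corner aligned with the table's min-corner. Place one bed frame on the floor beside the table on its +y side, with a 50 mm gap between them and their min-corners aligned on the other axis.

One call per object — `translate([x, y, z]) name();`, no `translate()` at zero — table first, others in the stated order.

table();
translate([0, 0, 695]) ladder();
translate([0, 953, 0]) bed_frame();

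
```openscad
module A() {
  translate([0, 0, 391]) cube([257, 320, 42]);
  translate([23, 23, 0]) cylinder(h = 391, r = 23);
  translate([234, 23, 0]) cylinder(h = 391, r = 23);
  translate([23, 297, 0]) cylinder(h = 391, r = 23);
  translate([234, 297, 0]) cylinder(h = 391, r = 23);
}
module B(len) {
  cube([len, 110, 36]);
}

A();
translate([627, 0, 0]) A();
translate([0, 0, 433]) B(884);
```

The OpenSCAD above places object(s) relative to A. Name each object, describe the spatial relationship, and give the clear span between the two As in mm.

A is a stool. B is a beam. A beam spans the tops of two stools. The clear span between the two stools is 370 mm.

Second stool starts at x = 627; first ends at x = 257; clear span = 627 − 257 = 370 mm.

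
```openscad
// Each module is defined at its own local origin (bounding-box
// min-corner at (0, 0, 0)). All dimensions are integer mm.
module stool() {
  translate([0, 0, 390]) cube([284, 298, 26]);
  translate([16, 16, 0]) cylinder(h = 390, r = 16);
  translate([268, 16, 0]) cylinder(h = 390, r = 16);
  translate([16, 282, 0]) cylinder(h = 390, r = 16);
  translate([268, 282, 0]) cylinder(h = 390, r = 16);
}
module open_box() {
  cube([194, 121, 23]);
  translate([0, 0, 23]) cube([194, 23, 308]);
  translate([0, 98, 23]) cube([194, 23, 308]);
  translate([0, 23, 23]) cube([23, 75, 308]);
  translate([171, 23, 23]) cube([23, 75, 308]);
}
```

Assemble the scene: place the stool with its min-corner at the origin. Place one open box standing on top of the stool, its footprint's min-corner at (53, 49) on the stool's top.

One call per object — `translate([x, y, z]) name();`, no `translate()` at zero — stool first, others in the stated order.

stool();
translate([53, 49, 416]) open_box();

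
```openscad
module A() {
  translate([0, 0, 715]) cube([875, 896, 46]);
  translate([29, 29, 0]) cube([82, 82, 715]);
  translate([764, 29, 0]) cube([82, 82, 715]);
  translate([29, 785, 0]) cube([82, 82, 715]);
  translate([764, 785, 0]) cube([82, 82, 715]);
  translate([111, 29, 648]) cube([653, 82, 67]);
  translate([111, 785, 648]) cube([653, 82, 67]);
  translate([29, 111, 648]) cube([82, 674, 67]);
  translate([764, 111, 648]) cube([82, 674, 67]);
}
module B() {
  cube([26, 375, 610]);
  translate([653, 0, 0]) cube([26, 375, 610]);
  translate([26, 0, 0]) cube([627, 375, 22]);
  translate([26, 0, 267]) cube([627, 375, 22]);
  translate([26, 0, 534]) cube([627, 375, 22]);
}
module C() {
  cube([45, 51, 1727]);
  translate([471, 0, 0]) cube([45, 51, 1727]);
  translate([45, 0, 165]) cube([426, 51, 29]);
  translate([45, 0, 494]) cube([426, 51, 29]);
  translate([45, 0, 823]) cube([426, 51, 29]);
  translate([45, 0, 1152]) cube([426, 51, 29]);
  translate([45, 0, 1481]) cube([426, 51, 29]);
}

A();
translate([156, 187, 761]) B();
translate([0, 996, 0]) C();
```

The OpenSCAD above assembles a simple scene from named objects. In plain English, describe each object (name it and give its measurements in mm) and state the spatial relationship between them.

A is a table with a 875×896 mm rectangular top, 46 mm thick, top surface at z = 761 mm, supported by four 82×82 mm square legs, each inset 29 mm from the nearest pair of top edges, running from the floor. Four apron rails, 82 mm thick and 67 mm tall, run between adjacent legs with their top edges flush with the underside of the top and their outer faces flush with the legs' outer faces.

B is a bookshelf 679 mm wide overall, 375 mm deep and 610 mm tall. The two sides are 26 mm thick vertical panels. 3 horizontal shelves of 22 mm thickness span between the inner faces of the sides; the lowest shelf sits on the floor and shelves are stacked with a clear vertical gap of 245 mm between each pair.

C is a straight ladder. Two 45×51 mm vertical rails, 1727 mm tall, stand 516 mm apart (outside-to-outside) with their front faces coplanar on the −y side. 5 rungs, each 51 mm deep and 29 mm tall, span between the inner faces of the rails, front faces flush with the rails. The lowest rung's underside is at z = 165 mm and rungs are spaced 329 mm apart (underside to underside).

The bookshelf is on top of the table. The ladder is on the floor beside the table on its +y side.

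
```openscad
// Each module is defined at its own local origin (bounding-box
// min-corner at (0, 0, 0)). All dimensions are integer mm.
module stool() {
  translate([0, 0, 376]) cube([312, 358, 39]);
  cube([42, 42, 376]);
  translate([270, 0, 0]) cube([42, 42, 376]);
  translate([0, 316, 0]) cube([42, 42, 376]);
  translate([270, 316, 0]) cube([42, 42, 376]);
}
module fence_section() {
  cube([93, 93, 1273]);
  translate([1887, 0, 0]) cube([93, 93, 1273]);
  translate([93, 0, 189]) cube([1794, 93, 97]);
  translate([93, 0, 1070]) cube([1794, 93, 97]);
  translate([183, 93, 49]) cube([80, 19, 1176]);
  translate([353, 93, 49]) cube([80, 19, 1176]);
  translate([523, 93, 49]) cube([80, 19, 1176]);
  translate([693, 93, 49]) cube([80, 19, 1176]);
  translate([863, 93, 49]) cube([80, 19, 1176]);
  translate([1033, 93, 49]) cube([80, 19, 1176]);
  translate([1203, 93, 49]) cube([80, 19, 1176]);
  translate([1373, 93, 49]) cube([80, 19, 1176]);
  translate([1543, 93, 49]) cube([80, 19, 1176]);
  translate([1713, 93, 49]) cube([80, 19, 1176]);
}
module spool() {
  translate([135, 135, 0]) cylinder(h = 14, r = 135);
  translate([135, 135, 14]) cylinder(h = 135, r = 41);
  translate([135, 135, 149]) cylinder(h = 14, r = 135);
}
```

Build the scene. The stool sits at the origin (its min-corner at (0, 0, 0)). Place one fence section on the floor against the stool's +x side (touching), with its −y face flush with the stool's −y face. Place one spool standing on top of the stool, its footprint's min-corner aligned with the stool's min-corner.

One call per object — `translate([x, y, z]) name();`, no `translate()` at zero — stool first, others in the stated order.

stool();
translate([312, 0, 0]) fence_section();
translate([0, 0, 415]) spool();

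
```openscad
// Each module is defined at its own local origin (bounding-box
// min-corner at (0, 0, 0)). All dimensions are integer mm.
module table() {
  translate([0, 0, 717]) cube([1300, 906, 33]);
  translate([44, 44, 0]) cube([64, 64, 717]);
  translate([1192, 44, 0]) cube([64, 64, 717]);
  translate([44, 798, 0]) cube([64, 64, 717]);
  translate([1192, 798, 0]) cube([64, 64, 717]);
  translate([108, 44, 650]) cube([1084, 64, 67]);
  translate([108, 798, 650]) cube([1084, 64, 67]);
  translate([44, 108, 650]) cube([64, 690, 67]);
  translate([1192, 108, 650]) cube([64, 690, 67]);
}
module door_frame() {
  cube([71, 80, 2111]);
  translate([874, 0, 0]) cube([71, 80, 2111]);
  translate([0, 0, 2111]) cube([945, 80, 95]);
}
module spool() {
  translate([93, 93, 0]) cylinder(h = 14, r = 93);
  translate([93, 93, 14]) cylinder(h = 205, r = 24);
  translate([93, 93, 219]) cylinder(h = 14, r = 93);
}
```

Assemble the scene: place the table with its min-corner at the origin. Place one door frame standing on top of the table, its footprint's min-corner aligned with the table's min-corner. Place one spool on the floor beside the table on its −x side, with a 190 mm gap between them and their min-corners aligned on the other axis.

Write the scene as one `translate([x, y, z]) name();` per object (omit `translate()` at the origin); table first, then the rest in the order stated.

table();
translate([0, 0, 750]) door_frame();
translate([-376, 0, 0]) spool();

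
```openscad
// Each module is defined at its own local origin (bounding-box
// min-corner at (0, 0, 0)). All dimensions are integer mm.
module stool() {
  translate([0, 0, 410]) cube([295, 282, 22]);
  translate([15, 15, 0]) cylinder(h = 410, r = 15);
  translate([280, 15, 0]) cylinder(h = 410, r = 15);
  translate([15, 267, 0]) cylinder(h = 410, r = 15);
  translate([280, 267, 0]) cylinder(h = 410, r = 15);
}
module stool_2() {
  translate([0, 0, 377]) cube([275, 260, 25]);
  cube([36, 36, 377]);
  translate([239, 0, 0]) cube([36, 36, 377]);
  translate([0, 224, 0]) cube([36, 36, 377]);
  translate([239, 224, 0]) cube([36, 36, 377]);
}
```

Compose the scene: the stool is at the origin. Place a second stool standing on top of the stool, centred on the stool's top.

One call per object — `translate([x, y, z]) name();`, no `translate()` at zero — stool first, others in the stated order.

stool();
translate([10, 11, 432]) stool_2();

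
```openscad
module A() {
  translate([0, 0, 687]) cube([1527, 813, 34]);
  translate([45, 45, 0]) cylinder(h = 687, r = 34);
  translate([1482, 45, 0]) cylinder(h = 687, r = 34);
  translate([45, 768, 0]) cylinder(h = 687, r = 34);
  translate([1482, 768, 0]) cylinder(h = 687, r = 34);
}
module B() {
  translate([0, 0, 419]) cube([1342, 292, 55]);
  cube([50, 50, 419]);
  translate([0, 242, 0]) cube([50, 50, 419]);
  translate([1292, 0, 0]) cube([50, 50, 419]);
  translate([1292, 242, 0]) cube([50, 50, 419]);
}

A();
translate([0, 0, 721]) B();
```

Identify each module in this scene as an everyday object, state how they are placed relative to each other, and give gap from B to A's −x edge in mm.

A is a table. B is a bench. The bench is on top of the table. The gap from the bench to the table's −x edge is 0 mm.

The bench's min-x is at 0; the table's min-x is 0; gap = 0 mm.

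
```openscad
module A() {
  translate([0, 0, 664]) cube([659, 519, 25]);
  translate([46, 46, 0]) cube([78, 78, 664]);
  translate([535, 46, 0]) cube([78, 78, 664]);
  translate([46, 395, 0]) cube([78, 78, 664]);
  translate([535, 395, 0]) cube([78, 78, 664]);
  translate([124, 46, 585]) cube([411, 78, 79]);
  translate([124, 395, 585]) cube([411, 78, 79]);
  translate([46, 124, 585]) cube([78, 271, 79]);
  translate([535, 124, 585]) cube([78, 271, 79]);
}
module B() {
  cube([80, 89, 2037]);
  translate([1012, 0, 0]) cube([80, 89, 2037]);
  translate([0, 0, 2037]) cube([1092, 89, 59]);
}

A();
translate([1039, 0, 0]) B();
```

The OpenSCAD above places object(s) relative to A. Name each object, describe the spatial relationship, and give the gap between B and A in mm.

A is a table. B is a door frame. The door frame is on the floor beside the table on its +x side. The gap between the door frame and the table is 380 mm.

The door frame's nearest face is 380 mm from the table's +x face.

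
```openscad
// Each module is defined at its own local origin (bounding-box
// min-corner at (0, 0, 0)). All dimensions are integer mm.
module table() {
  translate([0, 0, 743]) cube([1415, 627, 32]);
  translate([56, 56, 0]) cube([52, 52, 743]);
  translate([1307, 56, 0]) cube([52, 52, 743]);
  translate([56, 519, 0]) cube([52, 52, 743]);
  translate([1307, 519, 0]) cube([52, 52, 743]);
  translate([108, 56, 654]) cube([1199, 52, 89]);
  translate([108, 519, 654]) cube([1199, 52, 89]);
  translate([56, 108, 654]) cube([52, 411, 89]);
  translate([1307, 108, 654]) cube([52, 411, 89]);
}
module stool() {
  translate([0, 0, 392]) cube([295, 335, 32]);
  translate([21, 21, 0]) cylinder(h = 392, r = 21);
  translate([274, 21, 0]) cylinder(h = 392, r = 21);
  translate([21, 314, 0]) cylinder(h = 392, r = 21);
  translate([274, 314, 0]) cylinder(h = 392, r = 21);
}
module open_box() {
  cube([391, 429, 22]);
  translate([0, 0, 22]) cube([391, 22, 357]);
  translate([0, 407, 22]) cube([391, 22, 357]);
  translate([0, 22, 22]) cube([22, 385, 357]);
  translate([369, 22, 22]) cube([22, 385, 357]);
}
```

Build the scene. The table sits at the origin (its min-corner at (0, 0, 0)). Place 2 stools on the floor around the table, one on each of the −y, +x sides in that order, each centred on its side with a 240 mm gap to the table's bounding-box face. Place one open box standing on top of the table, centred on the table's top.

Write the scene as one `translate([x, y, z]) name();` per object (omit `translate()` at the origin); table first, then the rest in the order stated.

table();
translate([560, -575, 0]) stool();
translate([1655, 146, 0]) stool();
translate([512, 99, 775]) open_box();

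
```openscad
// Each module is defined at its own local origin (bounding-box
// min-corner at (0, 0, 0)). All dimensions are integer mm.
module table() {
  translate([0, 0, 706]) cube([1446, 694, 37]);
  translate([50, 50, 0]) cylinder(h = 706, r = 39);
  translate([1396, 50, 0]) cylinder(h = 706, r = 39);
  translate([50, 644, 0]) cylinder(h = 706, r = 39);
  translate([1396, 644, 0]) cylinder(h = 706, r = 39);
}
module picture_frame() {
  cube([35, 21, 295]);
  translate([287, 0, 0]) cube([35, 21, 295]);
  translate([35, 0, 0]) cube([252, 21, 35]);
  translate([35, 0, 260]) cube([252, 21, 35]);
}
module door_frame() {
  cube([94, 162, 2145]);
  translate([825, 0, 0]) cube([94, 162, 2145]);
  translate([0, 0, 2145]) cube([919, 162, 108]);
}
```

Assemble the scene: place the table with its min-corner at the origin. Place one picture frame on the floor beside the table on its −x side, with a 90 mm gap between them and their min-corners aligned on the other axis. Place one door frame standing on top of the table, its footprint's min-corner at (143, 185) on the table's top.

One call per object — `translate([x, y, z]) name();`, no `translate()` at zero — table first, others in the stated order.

table();
translate([-412, 0, 0]) picture_frame();
translate([143, 185, 743]) door_frame();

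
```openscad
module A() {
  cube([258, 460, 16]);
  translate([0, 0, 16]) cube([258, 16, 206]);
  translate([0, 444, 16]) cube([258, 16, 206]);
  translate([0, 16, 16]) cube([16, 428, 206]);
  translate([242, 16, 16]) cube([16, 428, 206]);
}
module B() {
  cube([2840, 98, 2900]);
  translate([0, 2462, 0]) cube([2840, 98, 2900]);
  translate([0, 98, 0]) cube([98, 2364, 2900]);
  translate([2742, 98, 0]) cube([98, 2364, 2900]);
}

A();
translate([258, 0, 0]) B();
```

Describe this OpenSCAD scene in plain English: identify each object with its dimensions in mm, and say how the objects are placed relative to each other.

A is an open-topped rectangular box: outside dimensions 258×460×222 mm, with a uniform wall and base thickness of 16 mm. The base is a full 258×460 slab on the floor; four walls sit on top of the base. The front and back walls (the −y and +y sides) span the full width; the two side walls fit between them.

B is a box-shaped house frame (walls only): outside footprint 2840×2560 mm, wall height 2900 mm, wall thickness 98 mm. The two y-facing walls run the full x-width; the two x-facing walls fit between the inner faces of the y-facing walls.

The house frame is against the open box's +x side, with their −y faces flush.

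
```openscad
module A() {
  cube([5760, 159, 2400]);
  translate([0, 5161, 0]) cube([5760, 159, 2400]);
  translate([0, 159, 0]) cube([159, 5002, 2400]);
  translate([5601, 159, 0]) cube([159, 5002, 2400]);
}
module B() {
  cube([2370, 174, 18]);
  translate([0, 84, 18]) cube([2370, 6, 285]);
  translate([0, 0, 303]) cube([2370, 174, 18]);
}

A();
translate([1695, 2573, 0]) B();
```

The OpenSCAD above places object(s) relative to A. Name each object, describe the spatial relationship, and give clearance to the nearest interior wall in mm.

A is a house frame. B is an I-beam. The I-beam sits inside the house frame, centred. The clearance to the nearest interior wall is 1536 mm.

Clearances: x = 1536, y = 2414; minimum 1536 mm.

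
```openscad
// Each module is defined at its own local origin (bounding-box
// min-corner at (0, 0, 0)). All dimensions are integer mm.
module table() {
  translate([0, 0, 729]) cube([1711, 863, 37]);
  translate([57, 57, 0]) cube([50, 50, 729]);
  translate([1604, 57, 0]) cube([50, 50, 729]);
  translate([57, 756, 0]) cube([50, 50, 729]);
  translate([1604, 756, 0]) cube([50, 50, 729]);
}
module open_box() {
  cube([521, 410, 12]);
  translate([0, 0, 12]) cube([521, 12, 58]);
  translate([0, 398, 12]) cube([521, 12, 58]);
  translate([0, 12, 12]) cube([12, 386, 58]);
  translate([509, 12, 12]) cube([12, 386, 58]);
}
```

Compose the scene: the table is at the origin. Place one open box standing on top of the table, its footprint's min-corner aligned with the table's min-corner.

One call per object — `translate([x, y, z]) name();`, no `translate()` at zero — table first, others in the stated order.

table();
translate([0, 0, 766]) open_box();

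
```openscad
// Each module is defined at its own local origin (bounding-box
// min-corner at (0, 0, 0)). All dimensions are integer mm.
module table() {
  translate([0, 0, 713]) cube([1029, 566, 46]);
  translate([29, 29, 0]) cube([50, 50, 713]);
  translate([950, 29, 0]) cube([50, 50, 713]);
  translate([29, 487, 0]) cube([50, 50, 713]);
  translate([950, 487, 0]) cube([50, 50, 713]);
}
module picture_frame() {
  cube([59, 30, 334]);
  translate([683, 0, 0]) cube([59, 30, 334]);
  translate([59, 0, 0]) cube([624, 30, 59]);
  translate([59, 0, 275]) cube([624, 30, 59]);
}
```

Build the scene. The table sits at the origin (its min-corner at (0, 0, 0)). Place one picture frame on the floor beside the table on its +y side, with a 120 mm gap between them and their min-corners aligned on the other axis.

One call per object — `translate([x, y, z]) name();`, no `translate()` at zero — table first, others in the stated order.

table();
translate([0, 686, 0]) picture_frame();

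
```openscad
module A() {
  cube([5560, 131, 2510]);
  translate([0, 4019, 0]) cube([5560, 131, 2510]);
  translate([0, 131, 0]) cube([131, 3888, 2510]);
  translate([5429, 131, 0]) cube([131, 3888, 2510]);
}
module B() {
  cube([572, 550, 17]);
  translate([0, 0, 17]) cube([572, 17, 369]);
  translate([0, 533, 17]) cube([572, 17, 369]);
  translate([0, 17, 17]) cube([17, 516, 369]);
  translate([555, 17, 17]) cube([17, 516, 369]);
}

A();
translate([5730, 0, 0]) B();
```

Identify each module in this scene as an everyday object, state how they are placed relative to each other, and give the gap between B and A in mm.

The open box's nearest face is 170 mm from the house frame's +x face.

A is a house frame. B is an open box. The open box is on the floor beside the house frame on its +x side. The gap between the open box and the house frame is 170 mm.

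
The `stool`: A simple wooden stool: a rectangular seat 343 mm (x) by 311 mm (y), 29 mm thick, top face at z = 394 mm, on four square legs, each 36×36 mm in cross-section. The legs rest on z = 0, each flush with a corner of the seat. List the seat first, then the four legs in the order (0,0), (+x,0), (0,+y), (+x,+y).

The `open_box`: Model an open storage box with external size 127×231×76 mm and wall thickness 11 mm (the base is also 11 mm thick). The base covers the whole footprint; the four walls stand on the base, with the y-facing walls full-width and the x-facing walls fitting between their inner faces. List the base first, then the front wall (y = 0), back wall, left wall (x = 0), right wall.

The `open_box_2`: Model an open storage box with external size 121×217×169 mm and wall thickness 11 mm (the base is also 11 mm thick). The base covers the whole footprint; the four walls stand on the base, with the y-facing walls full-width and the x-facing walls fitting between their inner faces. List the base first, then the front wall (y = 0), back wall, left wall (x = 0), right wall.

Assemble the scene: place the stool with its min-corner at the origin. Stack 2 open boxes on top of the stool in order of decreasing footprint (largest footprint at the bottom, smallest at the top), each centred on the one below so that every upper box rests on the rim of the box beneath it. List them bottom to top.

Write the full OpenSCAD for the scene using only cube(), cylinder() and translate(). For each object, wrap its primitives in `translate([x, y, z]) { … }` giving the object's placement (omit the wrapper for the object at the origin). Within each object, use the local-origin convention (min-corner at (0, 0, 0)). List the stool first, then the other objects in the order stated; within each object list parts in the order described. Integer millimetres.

translate([0, 0, 365]) cube([343, 311, 29]);
cube([36, 36, 365]);
translate([307, 0, 0]) cube([36, 36, 365]);
translate([0, 275, 0]) cube([36, 36, 365]);
translate([307, 275, 0]) cube([36, 36, 365]);
translate([108, 40, 394]) {
  cube([127, 231, 11]);
  translate([0, 0, 11]) cube([127, 11, 65]);
  translate([0, 220, 11]) cube([127, 11, 65]);
  translate([0, 11, 11]) cube([11, 209, 65]);
  translate([116, 11, 11]) cube([11, 209, 65]);
}
translate([111, 47, 470]) {
  cube([121, 217, 11]);
  translate([0, 0, 11]) cube([121, 11, 158]);
  translate([0, 206, 11]) cube([121, 11, 158]);
  translate([0, 11, 11]) cube([11, 195, 158]);
  translate([110, 11, 11]) cube([11, 195, 158]);
}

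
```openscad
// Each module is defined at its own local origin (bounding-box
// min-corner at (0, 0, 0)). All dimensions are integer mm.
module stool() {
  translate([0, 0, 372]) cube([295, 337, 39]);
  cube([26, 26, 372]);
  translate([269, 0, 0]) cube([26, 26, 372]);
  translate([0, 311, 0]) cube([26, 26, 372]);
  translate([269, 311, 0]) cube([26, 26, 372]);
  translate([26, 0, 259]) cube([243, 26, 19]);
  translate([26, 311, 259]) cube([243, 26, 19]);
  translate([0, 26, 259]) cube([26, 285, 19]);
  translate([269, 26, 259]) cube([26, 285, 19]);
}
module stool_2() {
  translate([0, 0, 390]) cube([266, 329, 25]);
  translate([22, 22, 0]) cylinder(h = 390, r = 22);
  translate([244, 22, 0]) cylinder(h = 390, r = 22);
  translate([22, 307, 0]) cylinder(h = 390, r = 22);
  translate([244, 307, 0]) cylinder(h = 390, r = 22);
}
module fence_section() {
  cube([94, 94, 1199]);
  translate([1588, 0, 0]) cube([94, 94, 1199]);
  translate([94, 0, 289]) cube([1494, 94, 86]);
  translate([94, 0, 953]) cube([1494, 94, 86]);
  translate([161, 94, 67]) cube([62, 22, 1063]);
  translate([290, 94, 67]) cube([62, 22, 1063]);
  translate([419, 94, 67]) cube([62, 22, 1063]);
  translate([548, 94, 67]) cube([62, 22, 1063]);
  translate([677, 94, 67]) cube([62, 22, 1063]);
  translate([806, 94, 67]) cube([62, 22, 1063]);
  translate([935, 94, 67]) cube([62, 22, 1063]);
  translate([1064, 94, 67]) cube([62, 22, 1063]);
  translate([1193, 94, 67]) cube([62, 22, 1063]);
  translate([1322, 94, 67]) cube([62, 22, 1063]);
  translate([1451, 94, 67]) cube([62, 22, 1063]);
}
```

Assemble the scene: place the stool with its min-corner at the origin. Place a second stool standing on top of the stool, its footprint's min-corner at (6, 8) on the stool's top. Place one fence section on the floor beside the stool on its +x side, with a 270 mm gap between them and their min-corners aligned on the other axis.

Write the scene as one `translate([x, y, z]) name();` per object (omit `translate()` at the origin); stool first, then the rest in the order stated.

stool();
translate([6, 8, 411]) stool_2();
translate([565, 0, 0]) fence_section();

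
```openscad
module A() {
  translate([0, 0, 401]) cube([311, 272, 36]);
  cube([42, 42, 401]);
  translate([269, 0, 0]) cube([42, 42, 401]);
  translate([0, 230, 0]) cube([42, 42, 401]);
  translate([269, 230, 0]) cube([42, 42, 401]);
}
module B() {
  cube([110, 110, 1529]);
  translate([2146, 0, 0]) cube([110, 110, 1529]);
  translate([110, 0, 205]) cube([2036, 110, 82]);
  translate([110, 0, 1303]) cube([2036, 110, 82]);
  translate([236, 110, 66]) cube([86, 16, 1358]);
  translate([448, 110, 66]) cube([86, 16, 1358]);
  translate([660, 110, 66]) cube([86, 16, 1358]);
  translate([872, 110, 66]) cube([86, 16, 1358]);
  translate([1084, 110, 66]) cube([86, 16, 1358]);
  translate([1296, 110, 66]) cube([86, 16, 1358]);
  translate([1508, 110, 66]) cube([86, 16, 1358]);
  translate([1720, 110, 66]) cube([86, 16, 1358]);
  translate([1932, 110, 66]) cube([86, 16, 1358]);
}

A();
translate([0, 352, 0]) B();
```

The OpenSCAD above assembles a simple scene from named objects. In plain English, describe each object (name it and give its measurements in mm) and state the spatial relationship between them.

A is a four-legged stool. The seat is a 311×272×36 mm slab whose top surface is at z = 437 mm; four square legs, each 42×42 mm in cross-section, run from the floor (z = 0) to the underside of the seat, each flush with a corner of the seat.

B is a fence section. Two 110×110 mm posts, 1529 mm tall, stand on the floor with a clear span of 2036 mm between their inner faces. Two horizontal rails of 110×82 mm section span the gap between the posts with their undersides at z = 205 mm and z = 1303 mm, flush with the posts' −y face. 9 pickets, each 86 mm wide, 16 mm thick and 1358 mm tall, are fixed to the +y face of the rails with their bottoms at z = 66 mm, evenly spaced across the span with equal gaps (rounded down to the nearest mm) at the −x end and between each pair — any rounding remainder accumulates at the +x end.

The fence section is on the floor beside the stool on its +y side.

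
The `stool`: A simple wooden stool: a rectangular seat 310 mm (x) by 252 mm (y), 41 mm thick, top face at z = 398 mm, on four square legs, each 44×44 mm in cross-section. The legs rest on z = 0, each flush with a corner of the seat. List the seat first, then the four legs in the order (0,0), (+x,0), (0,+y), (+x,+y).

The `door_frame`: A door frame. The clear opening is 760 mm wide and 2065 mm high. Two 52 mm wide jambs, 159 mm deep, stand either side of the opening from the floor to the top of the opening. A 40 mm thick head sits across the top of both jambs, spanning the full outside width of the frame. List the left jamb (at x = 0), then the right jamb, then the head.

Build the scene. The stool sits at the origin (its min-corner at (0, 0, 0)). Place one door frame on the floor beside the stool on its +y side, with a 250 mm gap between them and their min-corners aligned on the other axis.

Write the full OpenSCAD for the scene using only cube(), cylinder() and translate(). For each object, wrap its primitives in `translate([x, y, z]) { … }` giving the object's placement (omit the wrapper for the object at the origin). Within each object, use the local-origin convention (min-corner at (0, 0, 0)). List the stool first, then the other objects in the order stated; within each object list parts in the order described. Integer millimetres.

translate([0, 0, 357]) cube([310, 252, 41]);
cube([44, 44, 357]);
translate([266, 0, 0]) cube([44, 44, 357]);
translate([0, 208, 0]) cube([44, 44, 357]);
translate([266, 208, 0]) cube([44, 44, 357]);
translate([0, 502, 0]) {
  cube([52, 159, 2065]);
  translate([812, 0, 0]) cube([52, 159, 2065]);
  translate([0, 0, 2065]) cube([864, 159, 40]);
}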